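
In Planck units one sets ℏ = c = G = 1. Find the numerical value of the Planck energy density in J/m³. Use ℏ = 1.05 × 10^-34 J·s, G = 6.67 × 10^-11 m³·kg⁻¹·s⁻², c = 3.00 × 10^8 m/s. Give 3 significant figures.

4.68 × 10^113 J/m³

u_P = c⁷/(ℏG²)
  = 2.19 × 10^59 / 4.67 × 10^-55
  = 4.68 × 10^113 J/m³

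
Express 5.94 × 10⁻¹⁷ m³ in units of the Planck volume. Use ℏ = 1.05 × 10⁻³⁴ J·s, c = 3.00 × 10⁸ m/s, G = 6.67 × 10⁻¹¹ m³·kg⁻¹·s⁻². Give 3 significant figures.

Planck volume: V_P = (ℏG/c³)^(3/2) = 4.18 × 10⁻¹⁰⁵ m³.
5.94 × 10⁻¹⁷ / 4.18 × 10⁻¹⁰⁵ = 1.42 × 10⁸⁸

1.42 × 10⁸⁸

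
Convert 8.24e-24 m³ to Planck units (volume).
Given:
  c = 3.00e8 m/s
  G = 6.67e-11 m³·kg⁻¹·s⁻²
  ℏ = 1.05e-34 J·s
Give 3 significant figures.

1.97e81

Planck volume: V_P = (ℏG/c³)^(3/2) = 4.18e-105 m³.
8.24e-24 / 4.18e-105 = 1.97e81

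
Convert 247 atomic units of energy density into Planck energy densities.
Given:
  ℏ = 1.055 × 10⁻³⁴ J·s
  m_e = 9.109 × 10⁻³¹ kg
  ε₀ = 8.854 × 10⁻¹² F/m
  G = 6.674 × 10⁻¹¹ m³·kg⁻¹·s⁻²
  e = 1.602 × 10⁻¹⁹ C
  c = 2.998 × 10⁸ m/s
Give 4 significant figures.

atomic unit of energy density: u_au = E_h/a₀³ = m_e⁴e¹⁰/((4πε₀)⁵ℏ⁸) = 2.929 × 10¹³ J/m³
Planck energy density: u_P = c⁷/(ℏG²) = 4.632 × 10¹¹³ J/m³
247 × 2.929 × 10¹³ / 4.632 × 10¹¹³ = 1.562 × 10⁻⁹⁸

1.562 × 10⁻⁹⁸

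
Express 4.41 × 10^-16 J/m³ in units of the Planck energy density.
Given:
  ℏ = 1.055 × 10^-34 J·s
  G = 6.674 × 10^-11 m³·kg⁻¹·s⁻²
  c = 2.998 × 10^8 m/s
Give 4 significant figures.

Planck energy density: u_P = c⁷/(ℏG²) = 4.632 × 10^113 J/m³.
4.41 × 10^-16 / 4.632 × 10^113 = 9.520 × 10^-130

9.520 × 10^-130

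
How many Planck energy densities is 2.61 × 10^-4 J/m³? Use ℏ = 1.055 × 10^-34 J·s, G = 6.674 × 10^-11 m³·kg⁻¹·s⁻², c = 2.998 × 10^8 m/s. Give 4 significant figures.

Planck energy density: u_P = c⁷/(ℏG²) = 4.632 × 10^113 J/m³.
2.61 × 10^-4 / 4.632 × 10^113 = 5.634 × 10^-118

5.634 × 10^-118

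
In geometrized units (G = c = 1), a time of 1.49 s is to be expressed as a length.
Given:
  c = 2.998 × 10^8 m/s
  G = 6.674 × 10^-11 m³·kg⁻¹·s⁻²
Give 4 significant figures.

Time → length via c.
1.49 s × (c) = 4.467 × 10^8 m

4.467 × 10^8 m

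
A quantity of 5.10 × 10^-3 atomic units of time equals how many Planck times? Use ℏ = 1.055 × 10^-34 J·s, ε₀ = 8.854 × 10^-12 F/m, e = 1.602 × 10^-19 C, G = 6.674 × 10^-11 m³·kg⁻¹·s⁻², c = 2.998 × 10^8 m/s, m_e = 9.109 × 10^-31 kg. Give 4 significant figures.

atomic unit of time: τ_au = (4πε₀)²ℏ³/(m_e e⁴) = 2.423 × 10^-17 s
Planck time: t_P = √(ℏG/c⁵) = 5.392 × 10^-44 s
5.10 × 10^-3 × 2.423 × 10^-17 / 5.392 × 10^-44 = 2.292 × 10^24

2.292 × 10^24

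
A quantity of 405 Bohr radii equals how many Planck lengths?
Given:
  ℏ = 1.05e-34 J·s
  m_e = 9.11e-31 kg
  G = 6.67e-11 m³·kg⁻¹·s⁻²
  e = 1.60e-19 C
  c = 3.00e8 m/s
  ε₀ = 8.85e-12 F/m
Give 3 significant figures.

Bohr radius: a₀ = 4πε₀ℏ²/(m_e e²) = 5.26e-11 m
Planck length: ℓ_P = √(ℏG/c³) = 1.61e-35 m
405 × 5.26e-11 / 1.61e-35 = 1.32e27

1.32e27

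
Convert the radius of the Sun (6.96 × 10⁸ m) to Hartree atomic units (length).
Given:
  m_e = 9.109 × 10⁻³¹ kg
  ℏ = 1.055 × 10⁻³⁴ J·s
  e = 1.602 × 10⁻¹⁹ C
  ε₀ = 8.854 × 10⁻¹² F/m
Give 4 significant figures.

1.314 × 10¹⁹

Bohr radius: a₀ = 4πε₀ℏ²/(m_e e²) = 5.297 × 10⁻¹¹ m.
6.96 × 10⁸ / 5.297 × 10⁻¹¹ = 1.314 × 10¹⁹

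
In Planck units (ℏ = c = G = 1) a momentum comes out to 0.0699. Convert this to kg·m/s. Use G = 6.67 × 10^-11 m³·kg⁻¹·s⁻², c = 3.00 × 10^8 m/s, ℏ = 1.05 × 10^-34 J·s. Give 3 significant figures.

One Planck momentum: p_P = √(ℏc³/G) = 6.52 kg·m/s.
0.0699 × 6.52 kg·m/s = 0.456 kg·m/s

0.456 kg·m/s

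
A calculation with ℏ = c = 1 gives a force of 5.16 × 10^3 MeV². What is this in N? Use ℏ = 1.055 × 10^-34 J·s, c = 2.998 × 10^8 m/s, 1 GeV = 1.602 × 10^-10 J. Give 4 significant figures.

4.187 × 10^3 N

Force is [E]/[L] = [E]²/(ℏc); restore (ℏc)⁻¹.
1 GeV² → 1/(ℏc) × (1 GeV in J)² = 8.114 × 10^5 N.
Convert the energy scale: 5.16 × 10^3 MeV² = 5.16 × 10^-3 GeV².
Result: 5.16 × 10^-3 × 8.114 × 10^5 = 4.187 × 10^3 N.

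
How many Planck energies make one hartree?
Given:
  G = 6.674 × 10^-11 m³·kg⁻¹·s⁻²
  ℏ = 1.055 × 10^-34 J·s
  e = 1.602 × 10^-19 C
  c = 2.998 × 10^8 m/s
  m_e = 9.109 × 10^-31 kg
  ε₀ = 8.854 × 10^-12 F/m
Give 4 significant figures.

hartree: E_h = m_e e⁴/(4πε₀ℏ)² = 4.354 × 10^-18 J
Planck energy: E_P = √(ℏc⁵/G) = 1.957 × 10^9 J
ratio = 4.354 × 10^-18 / 1.957 × 10^9 = 2.225 × 10^-27

2.225 × 10^-27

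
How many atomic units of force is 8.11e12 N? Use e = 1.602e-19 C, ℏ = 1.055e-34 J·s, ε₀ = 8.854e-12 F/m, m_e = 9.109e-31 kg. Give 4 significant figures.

atomic unit of force: F_au = E_h/a₀ = m_e²e⁶/((4πε₀)³ℏ⁴) = 8.220e-8 N.
8.11e12 / 8.220e-8 = 9.866e19

9.866e19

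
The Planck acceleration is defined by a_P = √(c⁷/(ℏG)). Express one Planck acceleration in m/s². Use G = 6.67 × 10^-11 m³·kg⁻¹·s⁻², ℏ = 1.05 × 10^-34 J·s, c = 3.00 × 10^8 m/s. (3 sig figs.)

a_P = √(c⁷/(ℏG))
  = √(3.12 × 10^103)
  = 5.59 × 10^51 m/s²

5.59 × 10^51 m/s²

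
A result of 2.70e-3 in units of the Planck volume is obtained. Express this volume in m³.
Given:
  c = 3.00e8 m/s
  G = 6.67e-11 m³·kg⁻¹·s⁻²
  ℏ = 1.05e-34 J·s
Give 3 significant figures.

1.13e-107 m³

One Planck volume: V_P = (ℏG/c³)^(3/2) = 4.18e-105 m³.
2.70e-3 × 4.18e-105 m³ = 1.13e-107 m³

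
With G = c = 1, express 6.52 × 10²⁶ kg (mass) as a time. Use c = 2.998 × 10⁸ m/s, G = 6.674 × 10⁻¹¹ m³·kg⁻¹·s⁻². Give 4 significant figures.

1.615 × 10⁻⁹ s

Mass → time via G/c³.
6.52 × 10²⁶ kg × (G/c³) = 1.615 × 10⁻⁹ s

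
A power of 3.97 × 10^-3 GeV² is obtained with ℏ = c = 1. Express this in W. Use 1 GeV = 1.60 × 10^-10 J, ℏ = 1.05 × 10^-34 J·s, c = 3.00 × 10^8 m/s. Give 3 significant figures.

Power is [E]/[T] = [E]²/ℏ.
1 GeV² → 1/ℏ × (1 GeV in J)² = 2.44 × 10^14 W.
Result: 3.97 × 10^-3 × 2.44 × 10^14 = 9.68 × 10^11 W.

9.68 × 10^11 W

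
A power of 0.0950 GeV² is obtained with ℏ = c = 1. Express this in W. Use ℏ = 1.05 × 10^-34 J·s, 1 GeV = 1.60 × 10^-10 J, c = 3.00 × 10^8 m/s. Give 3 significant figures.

Power is [E]/[T] = [E]²/ℏ.
1 GeV² → 1/ℏ × (1 GeV in J)² = 2.44 × 10^14 W.
Result: 0.0950 × 2.44 × 10^14 = 2.32 × 10^13 W.

2.32 × 10^13 W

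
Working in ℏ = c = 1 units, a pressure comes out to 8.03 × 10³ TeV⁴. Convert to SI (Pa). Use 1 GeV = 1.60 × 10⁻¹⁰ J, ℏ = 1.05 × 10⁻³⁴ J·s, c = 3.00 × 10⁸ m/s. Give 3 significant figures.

1.68 × 10⁵³ Pa

Pressure is [E]/[L]³ = [E]⁴/(ℏc)³.
1 GeV⁴ → 1/(ℏc)³ × (1 GeV in J)⁴ = 2.10 × 10³⁷ Pa.
Convert the energy scale: 8.03 × 10³ TeV⁴ = 8.03 × 10¹⁵ GeV⁴.
Result: 8.03 × 10¹⁵ × 2.10 × 10³⁷ = 1.68 × 10⁵³ Pa.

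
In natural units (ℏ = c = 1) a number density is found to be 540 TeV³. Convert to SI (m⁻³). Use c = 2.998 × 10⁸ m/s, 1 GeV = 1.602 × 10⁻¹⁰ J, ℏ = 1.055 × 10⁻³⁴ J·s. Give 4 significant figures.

Number density is [L]⁻³ = [E]³/(ℏc)³.
1 GeV³ → 1/(ℏc)³ × (1 GeV in J)³ = 1.299 × 10⁴⁷ m⁻³.
Convert the energy scale: 540 TeV³ = 5.40 × 10¹¹ GeV³.
Result: 5.40 × 10¹¹ × 1.299 × 10⁴⁷ = 7.017 × 10⁵⁸ m⁻³.

7.017 × 10⁵⁸ m⁻³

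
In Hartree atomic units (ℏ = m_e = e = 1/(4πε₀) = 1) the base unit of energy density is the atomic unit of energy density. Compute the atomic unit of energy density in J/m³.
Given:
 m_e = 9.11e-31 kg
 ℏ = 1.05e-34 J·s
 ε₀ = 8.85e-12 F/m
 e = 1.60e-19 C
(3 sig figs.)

u_au = E_h/a₀³ = m_e⁴e¹⁰/((4πε₀)⁵ℏ⁸)
E_h = 4.38e-18 J
a₀ = 5.26e-11 m
E_h/a₀³ = 3.01e13 J/m³

3.01e13 J/m³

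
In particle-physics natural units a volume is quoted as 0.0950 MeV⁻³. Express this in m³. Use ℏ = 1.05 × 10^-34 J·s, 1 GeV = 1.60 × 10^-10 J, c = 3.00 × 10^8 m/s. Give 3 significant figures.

Volume is [L]³ = [E]⁻³·(ℏc)³.
1 GeV⁻³ → (ℏc)³ × (1 GeV in J)⁻³ = 7.63 × 10^-48 m³.
Convert the energy scale: 0.0950 MeV⁻³ = 9.50 × 10^7 GeV⁻³.
Result: 9.50 × 10^7 × 7.63 × 10^-48 = 7.25 × 10^-40 m³.

7.25 × 10^-40 m³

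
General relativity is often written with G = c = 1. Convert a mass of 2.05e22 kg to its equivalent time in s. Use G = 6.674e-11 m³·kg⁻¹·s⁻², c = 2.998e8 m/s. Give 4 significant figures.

Mass → time via G/c³.
2.05e22 kg × (G/c³) = 5.077e-14 s

5.077e-14 s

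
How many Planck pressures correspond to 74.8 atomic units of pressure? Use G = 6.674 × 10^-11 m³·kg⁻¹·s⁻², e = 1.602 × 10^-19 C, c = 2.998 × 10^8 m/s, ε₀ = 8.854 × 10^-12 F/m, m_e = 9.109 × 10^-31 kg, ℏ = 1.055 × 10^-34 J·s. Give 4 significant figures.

4.730 × 10^-99

atomic unit of pressure: P_au = E_h/a₀³ = m_e⁴e¹⁰/((4πε₀)⁵ℏ⁸) = 2.929 × 10^13 Pa
Planck pressure: p_P = c⁷/(ℏG²) = 4.632 × 10^113 Pa
74.8 × 2.929 × 10^13 / 4.632 × 10^113 = 4.730 × 10^-99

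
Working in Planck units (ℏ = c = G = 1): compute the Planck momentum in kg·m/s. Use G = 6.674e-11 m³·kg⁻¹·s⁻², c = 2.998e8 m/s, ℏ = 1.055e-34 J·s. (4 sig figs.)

The unique combination of the constants set to 1 with dimensions of momentum is p_P = √(ℏc³/G).
  = √(42.60)
  = 6.527 kg·m/s

6.527 kg·m/s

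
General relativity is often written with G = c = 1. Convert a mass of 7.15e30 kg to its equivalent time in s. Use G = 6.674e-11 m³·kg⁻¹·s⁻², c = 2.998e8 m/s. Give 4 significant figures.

1.771e-5 s

Mass → time via G/c³.
7.15e30 kg × (G/c³) = 1.771e-5 s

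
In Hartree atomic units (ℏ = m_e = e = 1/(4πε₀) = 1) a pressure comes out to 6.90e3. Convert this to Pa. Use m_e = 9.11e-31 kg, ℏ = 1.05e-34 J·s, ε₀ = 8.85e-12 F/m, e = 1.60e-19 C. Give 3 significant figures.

2.08e17 Pa

One atomic unit of pressure: P_au = E_h/a₀³ = m_e⁴e¹⁰/((4πε₀)⁵ℏ⁸) = 3.01e13 Pa.
6.90e3 × 3.01e13 Pa = 2.08e17 Pa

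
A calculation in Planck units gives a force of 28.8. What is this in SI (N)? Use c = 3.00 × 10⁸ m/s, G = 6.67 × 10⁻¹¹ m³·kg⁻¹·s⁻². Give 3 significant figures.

One Planck force: F_P = c⁴/G = 1.21 × 10⁴⁴ N.
28.8 × 1.21 × 10⁴⁴ N = 3.50 × 10⁴⁵ N

3.50 × 10⁴⁵ N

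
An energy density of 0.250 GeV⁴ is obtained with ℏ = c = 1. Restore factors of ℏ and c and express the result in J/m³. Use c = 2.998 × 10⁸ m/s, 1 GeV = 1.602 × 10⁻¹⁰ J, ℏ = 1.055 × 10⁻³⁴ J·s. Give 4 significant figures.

5.204 × 10³⁶ J/m³

[E]/[L]³ = [E]⁴/(ℏc)³; restore (ℏc)⁻³.
1 GeV⁴ → 1/(ℏc)³ × (1 GeV in J)⁴ = 2.082 × 10³⁷ J/m³.
Result: 0.250 × 2.082 × 10³⁷ = 5.204 × 10³⁶ J/m³.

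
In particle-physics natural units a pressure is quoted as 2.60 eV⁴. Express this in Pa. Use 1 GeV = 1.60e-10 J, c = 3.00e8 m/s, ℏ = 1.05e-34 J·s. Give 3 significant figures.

54.5 Pa

Pressure is [E]/[L]³ = [E]⁴/(ℏc)³.
1 GeV⁴ → 1/(ℏc)³ × (1 GeV in J)⁴ = 2.10e37 Pa.
Convert the energy scale: 2.60 eV⁴ = 2.60e-36 GeV⁴.
Result: 2.60e-36 × 2.10e37 = 54.5 Pa.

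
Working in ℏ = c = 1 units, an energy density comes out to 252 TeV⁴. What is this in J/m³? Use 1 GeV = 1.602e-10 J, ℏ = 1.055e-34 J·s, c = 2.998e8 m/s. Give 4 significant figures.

5.246e51 J/m³

[E]/[L]³ = [E]⁴/(ℏc)³; restore (ℏc)⁻³.
1 GeV⁴ → 1/(ℏc)³ × (1 GeV in J)⁴ = 2.082e37 J/m³.
Convert the energy scale: 252 TeV⁴ = 2.52e14 GeV⁴.
Result: 2.52e14 × 2.082e37 = 5.246e51 J/m³.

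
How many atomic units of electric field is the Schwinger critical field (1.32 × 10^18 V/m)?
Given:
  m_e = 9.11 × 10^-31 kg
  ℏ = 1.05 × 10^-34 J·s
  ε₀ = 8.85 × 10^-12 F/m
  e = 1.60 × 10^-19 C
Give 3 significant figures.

2.54 × 10^6

atomic unit of electric field: E_au = E_h/(e a₀) = m_e²e⁵/((4πε₀)³ℏ⁴) = 5.20 × 10^11 V/m.
1.32 × 10^18 / 5.20 × 10^11 = 2.54 × 10^6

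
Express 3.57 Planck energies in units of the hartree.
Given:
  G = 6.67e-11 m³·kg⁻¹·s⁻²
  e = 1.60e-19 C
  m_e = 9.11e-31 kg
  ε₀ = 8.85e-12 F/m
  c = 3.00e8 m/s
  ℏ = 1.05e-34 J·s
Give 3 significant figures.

1.59e27

Planck energy: E_P = √(ℏc⁵/G) = 1.96e9 J
hartree: E_h = m_e e⁴/(4πε₀ℏ)² = 4.38e-18 J
3.57 × 1.96e9 / 4.38e-18 = 1.59e27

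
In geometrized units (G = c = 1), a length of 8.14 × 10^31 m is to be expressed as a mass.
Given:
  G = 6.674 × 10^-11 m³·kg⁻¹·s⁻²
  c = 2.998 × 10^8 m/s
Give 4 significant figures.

1.096 × 10^59 kg

Length → mass via c²/G.
8.14 × 10^31 m × (c²/G) = 1.096 × 10^59 kg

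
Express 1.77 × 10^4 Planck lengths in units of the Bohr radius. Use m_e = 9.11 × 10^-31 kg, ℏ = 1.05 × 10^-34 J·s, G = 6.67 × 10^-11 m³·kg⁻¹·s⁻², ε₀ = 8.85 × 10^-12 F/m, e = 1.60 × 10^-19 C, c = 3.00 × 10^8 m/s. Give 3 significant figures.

Planck length: ℓ_P = √(ℏG/c³) = 1.61 × 10^-35 m
Bohr radius: a₀ = 4πε₀ℏ²/(m_e e²) = 5.26 × 10^-11 m
1.77 × 10^4 × 1.61 × 10^-35 / 5.26 × 10^-11 = 5.42 × 10^-21

5.42 × 10^-21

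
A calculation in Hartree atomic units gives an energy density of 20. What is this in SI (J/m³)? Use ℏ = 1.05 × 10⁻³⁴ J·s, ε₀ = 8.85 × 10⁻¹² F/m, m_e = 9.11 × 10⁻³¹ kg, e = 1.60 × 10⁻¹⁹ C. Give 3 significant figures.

One atomic unit of energy density: u_au = E_h/a₀³ = m_e⁴e¹⁰/((4πε₀)⁵ℏ⁸) = 3.01 × 10¹³ J/m³.
20 × 3.01 × 10¹³ J/m³ = 6.03 × 10¹⁴ J/m³

6.03 × 10¹⁴ J/m³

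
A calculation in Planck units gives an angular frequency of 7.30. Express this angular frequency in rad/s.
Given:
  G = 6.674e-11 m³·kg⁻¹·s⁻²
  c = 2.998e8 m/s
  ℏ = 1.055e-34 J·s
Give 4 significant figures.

1.354e44 rad/s

One Planck angular frequency: ω_P = √(c⁵/(ℏG)) = 1.855e43 rad/s.
7.30 × 1.855e43 rad/s = 1.354e44 rad/s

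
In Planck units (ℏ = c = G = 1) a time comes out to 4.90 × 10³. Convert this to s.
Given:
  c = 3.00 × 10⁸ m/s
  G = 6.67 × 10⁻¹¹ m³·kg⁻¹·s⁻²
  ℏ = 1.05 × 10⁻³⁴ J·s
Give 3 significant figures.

One Planck time: t_P = √(ℏG/c⁵) = 5.37 × 10⁻⁴⁴ s.
4.90 × 10³ × 5.37 × 10⁻⁴⁴ s = 2.63 × 10⁻⁴⁰ s

2.63 × 10⁻⁴⁰ s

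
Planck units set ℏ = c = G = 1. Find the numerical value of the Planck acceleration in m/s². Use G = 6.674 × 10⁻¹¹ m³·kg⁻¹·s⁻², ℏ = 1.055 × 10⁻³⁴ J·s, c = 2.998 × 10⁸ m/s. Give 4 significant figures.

From ℏ = c = G = 1 the acceleration scale is a_P = √(c⁷/(ℏG)).
  = √(3.092 × 10¹⁰³)
  = 5.560 × 10⁵¹ m/s²

5.560 × 10⁵¹ m/s²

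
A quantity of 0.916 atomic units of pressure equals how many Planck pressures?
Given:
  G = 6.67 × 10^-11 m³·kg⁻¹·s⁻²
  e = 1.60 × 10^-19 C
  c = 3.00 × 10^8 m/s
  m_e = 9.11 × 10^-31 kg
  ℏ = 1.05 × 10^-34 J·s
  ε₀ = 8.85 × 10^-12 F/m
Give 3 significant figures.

atomic unit of pressure: P_au = E_h/a₀³ = m_e⁴e¹⁰/((4πε₀)⁵ℏ⁸) = 3.01 × 10^13 Pa
Planck pressure: p_P = c⁷/(ℏG²) = 4.68 × 10^113 Pa
0.916 × 3.01 × 10^13 / 4.68 × 10^113 = 5.89 × 10^-101

5.89 × 10^-101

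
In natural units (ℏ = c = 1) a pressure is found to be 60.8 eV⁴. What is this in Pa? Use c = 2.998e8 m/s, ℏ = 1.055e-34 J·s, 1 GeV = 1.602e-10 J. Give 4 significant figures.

1.266e3 Pa

Pressure is [E]/[L]³ = [E]⁴/(ℏc)³.
1 GeV⁴ → 1/(ℏc)³ × (1 GeV in J)⁴ = 2.082e37 Pa.
Convert the energy scale: 60.8 eV⁴ = 6.08e-35 GeV⁴.
Result: 6.08e-35 × 2.082e37 = 1.266e3 Pa.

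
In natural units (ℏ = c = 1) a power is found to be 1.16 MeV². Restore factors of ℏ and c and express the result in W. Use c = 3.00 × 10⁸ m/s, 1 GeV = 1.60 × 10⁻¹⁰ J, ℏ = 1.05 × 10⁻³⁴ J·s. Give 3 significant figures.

Power is [E]/[T] = [E]²/ℏ.
1 GeV² → 1/ℏ × (1 GeV in J)² = 2.44 × 10¹⁴ W.
Convert the energy scale: 1.16 MeV² = 1.16 × 10⁻⁶ GeV².
Result: 1.16 × 10⁻⁶ × 2.44 × 10¹⁴ = 2.83 × 10⁸ W.

2.83 × 10⁸ W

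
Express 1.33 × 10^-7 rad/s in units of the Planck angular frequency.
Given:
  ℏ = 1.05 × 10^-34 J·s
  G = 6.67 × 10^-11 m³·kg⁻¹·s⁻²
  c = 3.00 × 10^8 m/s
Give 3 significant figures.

Planck angular frequency: ω_P = √(c⁵/(ℏG)) = 1.86 × 10^43 rad/s.
1.33 × 10^-7 / 1.86 × 10^43 = 7.14 × 10^-51

7.14 × 10^-51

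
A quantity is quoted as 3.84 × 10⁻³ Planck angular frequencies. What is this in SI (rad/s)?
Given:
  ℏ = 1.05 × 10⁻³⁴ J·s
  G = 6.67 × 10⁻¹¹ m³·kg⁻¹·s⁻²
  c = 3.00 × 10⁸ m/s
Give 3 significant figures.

One Planck angular frequency: ω_P = √(c⁵/(ℏG)) = 1.86 × 10⁴³ rad/s.
3.84 × 10⁻³ × 1.86 × 10⁴³ rad/s = 7.15 × 10⁴⁰ rad/s

7.15 × 10⁴⁰ rad/s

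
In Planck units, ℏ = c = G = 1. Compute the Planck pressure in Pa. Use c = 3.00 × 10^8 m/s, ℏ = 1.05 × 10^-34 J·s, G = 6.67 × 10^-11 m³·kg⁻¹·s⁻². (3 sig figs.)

4.68 × 10^113 Pa

From ℏ = c = G = 1 the pressure scale is p_P = c⁷/(ℏG²).
  = 2.19 × 10^59 / 4.67 × 10^-55
  = 4.68 × 10^113 Pa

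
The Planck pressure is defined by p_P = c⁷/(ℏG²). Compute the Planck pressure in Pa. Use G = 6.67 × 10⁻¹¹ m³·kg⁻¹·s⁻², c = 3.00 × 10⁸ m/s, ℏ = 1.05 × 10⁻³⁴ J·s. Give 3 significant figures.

4.68 × 10¹¹³ Pa

p_P = c⁷/(ℏG²)
  = 2.19 × 10⁵⁹ / 4.67 × 10⁻⁵⁵
  = 4.68 × 10¹¹³ Pa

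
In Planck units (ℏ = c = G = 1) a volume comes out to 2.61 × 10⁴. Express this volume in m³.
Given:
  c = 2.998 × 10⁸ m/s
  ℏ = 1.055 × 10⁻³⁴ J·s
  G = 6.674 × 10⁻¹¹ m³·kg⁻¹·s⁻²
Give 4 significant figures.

1.102 × 10⁻¹⁰⁰ m³

One Planck volume: V_P = (ℏG/c³)^(3/2) = 4.224 × 10⁻¹⁰⁵ m³.
2.61 × 10⁴ × 4.224 × 10⁻¹⁰⁵ m³ = 1.102 × 10⁻¹⁰⁰ m³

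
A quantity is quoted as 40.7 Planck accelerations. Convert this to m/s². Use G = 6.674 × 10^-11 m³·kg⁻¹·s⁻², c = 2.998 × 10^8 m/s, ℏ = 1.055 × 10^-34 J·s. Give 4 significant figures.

2.263 × 10^53 m/s²

One Planck acceleration: a_P = √(c⁷/(ℏG)) = 5.560 × 10^51 m/s².
40.7 × 5.560 × 10^51 m/s² = 2.263 × 10^53 m/s²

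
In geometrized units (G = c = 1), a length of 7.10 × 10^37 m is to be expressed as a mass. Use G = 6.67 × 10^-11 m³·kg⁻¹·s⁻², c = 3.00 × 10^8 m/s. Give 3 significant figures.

9.58 × 10^64 kg

Length → mass via c²/G.
7.10 × 10^37 m × (c²/G) = 9.58 × 10^64 kg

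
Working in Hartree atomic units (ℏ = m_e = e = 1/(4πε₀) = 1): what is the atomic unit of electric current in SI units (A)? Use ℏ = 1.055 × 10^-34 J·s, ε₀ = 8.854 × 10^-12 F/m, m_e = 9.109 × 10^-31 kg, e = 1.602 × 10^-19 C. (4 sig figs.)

From ℏ = m_e = e = 1/(4πε₀) = 1 the current scale is I_au = e E_h/ℏ = m_e e⁵/((4πε₀)²ℏ³).
E_h = 4.354 × 10^-18 J
e·E_h/ℏ = 6.612 × 10^-3 A

6.612 × 10^-3 A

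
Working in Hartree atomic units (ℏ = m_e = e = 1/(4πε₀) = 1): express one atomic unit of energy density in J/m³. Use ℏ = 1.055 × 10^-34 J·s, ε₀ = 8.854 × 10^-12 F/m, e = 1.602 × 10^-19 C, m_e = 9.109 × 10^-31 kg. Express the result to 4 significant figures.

Dimensional analysis gives u_au = E_h/a₀³ = m_e⁴e¹⁰/((4πε₀)⁵ℏ⁸).
E_h = 4.354 × 10^-18 J
a₀ = 5.297 × 10^-11 m
E_h/a₀³ = 2.929 × 10^13 J/m³

2.929 × 10^13 J/m³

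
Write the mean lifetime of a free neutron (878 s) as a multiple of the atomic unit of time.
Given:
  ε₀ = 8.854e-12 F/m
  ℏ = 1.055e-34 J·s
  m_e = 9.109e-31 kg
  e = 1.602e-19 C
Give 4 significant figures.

atomic unit of time: τ_au = (4πε₀)²ℏ³/(m_e e⁴) = 2.423e-17 s.
878 / 2.423e-17 = 3.624e19

3.624e19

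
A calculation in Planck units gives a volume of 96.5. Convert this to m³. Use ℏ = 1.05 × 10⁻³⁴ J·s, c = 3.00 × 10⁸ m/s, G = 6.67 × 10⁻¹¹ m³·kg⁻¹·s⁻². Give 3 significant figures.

One Planck volume: V_P = (ℏG/c³)^(3/2) = 4.18 × 10⁻¹⁰⁵ m³.
96.5 × 4.18 × 10⁻¹⁰⁵ m³ = 4.03 × 10⁻¹⁰³ m³

4.03 × 10⁻¹⁰³ m³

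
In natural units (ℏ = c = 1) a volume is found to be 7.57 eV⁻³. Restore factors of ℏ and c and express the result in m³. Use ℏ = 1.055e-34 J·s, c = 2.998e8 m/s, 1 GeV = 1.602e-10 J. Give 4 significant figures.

5.826e-20 m³

Volume is [L]³ = [E]⁻³·(ℏc)³.
1 GeV⁻³ → (ℏc)³ × (1 GeV in J)⁻³ = 7.696e-48 m³.
Convert the energy scale: 7.57 eV⁻³ = 7.57e27 GeV⁻³.
Result: 7.57e27 × 7.696e-48 = 5.826e-20 m³.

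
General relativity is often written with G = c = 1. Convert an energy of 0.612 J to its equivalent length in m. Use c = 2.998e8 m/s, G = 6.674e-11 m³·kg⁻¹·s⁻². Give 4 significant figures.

Energy → length via G/c⁴.
0.612 J × (G/c⁴) = 5.056e-45 m

5.056e-45 m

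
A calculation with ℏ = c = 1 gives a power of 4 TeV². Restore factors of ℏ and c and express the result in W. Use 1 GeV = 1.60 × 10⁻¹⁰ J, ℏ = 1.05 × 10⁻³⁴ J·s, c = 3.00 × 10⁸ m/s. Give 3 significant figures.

Power is [E]/[T] = [E]²/ℏ.
1 GeV² → 1/ℏ × (1 GeV in J)² = 2.44 × 10¹⁴ W.
Convert the energy scale: 4 TeV² = 4.00 × 10⁶ GeV².
Result: 4.00 × 10⁶ × 2.44 × 10¹⁴ = 9.75 × 10²⁰ W.

9.75 × 10²⁰ W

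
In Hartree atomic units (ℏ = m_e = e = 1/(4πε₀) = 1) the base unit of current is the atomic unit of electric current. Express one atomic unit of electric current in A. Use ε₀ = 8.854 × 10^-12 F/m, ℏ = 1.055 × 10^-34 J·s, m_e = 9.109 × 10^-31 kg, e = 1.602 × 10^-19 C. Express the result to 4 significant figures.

I_au = e E_h/ℏ = m_e e⁵/((4πε₀)²ℏ³)
E_h = 4.354 × 10^-18 J
e·E_h/ℏ = 6.612 × 10^-3 A

6.612 × 10^-3 A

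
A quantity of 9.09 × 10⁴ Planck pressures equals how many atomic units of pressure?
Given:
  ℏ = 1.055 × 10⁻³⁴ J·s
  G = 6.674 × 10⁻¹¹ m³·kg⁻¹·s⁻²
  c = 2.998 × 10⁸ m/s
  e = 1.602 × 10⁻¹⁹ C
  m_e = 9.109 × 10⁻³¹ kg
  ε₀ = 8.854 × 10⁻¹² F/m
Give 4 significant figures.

1.438 × 10¹⁰⁵

Planck pressure: p_P = c⁷/(ℏG²) = 4.632 × 10¹¹³ Pa
atomic unit of pressure: P_au = E_h/a₀³ = m_e⁴e¹⁰/((4πε₀)⁵ℏ⁸) = 2.929 × 10¹³ Pa
9.09 × 10⁴ × 4.632 × 10¹¹³ / 2.929 × 10¹³ = 1.438 × 10¹⁰⁵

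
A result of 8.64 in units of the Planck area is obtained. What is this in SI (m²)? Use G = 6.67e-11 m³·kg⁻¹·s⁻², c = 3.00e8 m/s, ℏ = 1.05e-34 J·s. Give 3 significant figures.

One Planck area: A_P = ℏG/c³ = 2.59e-70 m².
8.64 × 2.59e-70 m² = 2.24e-69 m²

2.24e-69 m²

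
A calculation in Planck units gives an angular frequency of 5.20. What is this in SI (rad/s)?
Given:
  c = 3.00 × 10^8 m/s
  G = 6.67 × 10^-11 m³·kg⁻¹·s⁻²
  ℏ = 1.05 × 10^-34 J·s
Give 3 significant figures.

One Planck angular frequency: ω_P = √(c⁵/(ℏG)) = 1.86 × 10^43 rad/s.
5.20 × 1.86 × 10^43 rad/s = 9.69 × 10^43 rad/s

9.69 × 10^43 rad/s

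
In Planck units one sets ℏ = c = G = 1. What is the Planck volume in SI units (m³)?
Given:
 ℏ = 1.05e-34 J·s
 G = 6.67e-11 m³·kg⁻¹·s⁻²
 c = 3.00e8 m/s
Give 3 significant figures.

V_P = (ℏG/c³)^(3/2)
  = √(1.75e-209)
  = 4.18e-105 m³

4.18e-105 m³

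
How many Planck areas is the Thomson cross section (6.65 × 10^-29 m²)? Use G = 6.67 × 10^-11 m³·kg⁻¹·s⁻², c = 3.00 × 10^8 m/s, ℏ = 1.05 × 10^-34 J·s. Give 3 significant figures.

Planck area: A_P = ℏG/c³ = 2.59 × 10^-70 m².
6.65 × 10^-29 / 2.59 × 10^-70 = 2.56 × 10^41

2.56 × 10^41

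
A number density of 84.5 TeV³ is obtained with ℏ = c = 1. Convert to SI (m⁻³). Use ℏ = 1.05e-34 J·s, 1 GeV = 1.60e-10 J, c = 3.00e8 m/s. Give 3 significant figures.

1.11e58 m⁻³

Number density is [L]⁻³ = [E]³/(ℏc)³.
1 GeV³ → 1/(ℏc)³ × (1 GeV in J)³ = 1.31e47 m⁻³.
Convert the energy scale: 84.5 TeV³ = 8.45e10 GeV³.
Result: 8.45e10 × 1.31e47 = 1.11e58 m⁻³.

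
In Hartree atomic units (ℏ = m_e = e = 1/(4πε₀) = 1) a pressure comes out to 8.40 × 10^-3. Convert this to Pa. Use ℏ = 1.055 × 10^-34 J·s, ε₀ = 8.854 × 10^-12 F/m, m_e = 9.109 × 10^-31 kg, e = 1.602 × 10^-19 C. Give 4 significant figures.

One atomic unit of pressure: P_au = E_h/a₀³ = m_e⁴e¹⁰/((4πε₀)⁵ℏ⁸) = 2.929 × 10^13 Pa.
8.40 × 10^-3 × 2.929 × 10^13 Pa = 2.460 × 10^11 Pa

2.460 × 10^11 Pa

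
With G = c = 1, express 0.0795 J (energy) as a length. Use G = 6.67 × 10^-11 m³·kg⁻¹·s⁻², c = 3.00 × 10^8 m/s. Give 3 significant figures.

Energy → length via G/c⁴.
0.0795 J × (G/c⁴) = 6.55 × 10^-46 m

6.55 × 10^-46 m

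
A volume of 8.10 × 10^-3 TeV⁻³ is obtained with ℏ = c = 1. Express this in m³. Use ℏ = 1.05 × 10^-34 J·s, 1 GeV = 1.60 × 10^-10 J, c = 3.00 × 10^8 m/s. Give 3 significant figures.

6.18 × 10^-59 m³

Volume is [L]³ = [E]⁻³·(ℏc)³.
1 GeV⁻³ → (ℏc)³ × (1 GeV in J)⁻³ = 7.63 × 10^-48 m³.
Convert the energy scale: 8.10 × 10^-3 TeV⁻³ = 8.10 × 10^-12 GeV⁻³.
Result: 8.10 × 10^-12 × 7.63 × 10^-48 = 6.18 × 10^-59 m³.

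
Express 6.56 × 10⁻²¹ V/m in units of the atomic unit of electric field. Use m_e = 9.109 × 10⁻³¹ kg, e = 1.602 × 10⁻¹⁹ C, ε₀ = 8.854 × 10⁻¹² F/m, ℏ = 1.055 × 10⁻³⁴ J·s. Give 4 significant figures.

1.279 × 10⁻³²

atomic unit of electric field: E_au = E_h/(e a₀) = m_e²e⁵/((4πε₀)³ℏ⁴) = 5.131 × 10¹¹ V/m.
6.56 × 10⁻²¹ / 5.131 × 10¹¹ = 1.279 × 10⁻³²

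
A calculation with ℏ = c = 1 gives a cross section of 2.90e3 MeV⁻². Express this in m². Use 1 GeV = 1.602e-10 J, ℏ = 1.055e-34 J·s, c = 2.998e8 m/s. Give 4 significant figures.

Area is [L]² = [E]⁻²·(ℏc)²; restore (ℏc)².
1 GeV⁻² → (ℏc)² × (1 GeV in J)⁻² = 3.898e-32 m².
Convert the energy scale: 2.90e3 MeV⁻² = 2.90e9 GeV⁻².
Result: 2.90e9 × 3.898e-32 = 1.130e-22 m².

1.130e-22 m²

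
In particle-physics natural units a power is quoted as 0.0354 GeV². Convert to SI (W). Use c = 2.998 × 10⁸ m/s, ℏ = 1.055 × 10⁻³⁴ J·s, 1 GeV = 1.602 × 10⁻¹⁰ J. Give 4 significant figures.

Power is [E]/[T] = [E]²/ℏ.
1 GeV² → 1/ℏ × (1 GeV in J)² = 2.433 × 10¹⁴ W.
Result: 0.0354 × 2.433 × 10¹⁴ = 8.611 × 10¹² W.

8.611 × 10¹² W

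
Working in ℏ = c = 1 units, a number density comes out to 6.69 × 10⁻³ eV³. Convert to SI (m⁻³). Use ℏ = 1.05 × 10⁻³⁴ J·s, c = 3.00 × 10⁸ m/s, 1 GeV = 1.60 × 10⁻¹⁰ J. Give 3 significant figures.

8.77 × 10¹⁷ m⁻³

Number density is [L]⁻³ = [E]³/(ℏc)³.
1 GeV³ → 1/(ℏc)³ × (1 GeV in J)³ = 1.31 × 10⁴⁷ m⁻³.
Convert the energy scale: 6.69 × 10⁻³ eV³ = 6.69 × 10⁻³⁰ GeV³.
Result: 6.69 × 10⁻³⁰ × 1.31 × 10⁴⁷ = 8.77 × 10¹⁷ m⁻³.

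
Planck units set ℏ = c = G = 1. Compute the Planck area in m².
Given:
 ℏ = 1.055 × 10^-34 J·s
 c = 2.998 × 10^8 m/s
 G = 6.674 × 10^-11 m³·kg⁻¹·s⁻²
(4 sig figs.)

Dimensional analysis gives A_P = ℏG/c³.
  = 7.041 × 10^-45 / 2.695 × 10^25
  = 2.613 × 10^-70 m²

2.613 × 10^-70 m²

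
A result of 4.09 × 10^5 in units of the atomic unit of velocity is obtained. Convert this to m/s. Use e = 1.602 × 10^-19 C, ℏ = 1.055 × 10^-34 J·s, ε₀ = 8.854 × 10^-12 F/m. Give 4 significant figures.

One atomic unit of velocity: v_au = e²/(4πε₀ℏ) = 2.186 × 10^6 m/s.
4.09 × 10^5 × 2.186 × 10^6 m/s = 8.942 × 10^11 m/s

8.942 × 10^11 m/s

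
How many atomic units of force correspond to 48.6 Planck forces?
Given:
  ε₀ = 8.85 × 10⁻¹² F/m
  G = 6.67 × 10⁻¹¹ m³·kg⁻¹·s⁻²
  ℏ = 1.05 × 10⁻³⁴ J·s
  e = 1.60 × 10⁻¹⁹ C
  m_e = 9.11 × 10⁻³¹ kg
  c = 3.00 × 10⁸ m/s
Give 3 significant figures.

7.09 × 10⁵²

Planck force: F_P = c⁴/G = 1.21 × 10⁴⁴ N
atomic unit of force: F_au = E_h/a₀ = m_e²e⁶/((4πε₀)³ℏ⁴) = 8.33 × 10⁻⁸ N
48.6 × 1.21 × 10⁴⁴ / 8.33 × 10⁻⁸ = 7.09 × 10⁵²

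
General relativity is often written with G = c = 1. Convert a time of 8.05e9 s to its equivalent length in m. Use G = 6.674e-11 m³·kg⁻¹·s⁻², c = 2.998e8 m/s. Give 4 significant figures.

Time → length via c.
8.05e9 s × (c) = 2.413e18 m

2.413e18 m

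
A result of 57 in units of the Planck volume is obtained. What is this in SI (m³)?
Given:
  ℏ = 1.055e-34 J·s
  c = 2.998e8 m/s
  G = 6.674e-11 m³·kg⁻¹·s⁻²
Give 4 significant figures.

2.408e-103 m³

One Planck volume: V_P = (ℏG/c³)^(3/2) = 4.224e-105 m³.
57 × 4.224e-105 m³ = 2.408e-103 m³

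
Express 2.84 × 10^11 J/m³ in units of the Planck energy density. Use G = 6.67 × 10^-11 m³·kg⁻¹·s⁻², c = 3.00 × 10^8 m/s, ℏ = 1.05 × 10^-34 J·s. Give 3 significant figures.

6.07 × 10^-103

Planck energy density: u_P = c⁷/(ℏG²) = 4.68 × 10^113 J/m³.
2.84 × 10^11 / 4.68 × 10^113 = 6.07 × 10^-103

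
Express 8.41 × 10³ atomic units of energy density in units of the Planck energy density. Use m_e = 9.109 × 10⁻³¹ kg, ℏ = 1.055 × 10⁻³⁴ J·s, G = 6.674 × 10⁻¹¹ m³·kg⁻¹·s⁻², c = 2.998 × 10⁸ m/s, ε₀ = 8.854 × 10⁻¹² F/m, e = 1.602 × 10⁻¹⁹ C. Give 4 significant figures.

5.318 × 10⁻⁹⁷

atomic unit of energy density: u_au = E_h/a₀³ = m_e⁴e¹⁰/((4πε₀)⁵ℏ⁸) = 2.929 × 10¹³ J/m³
Planck energy density: u_P = c⁷/(ℏG²) = 4.632 × 10¹¹³ J/m³
8.41 × 10³ × 2.929 × 10¹³ / 4.632 × 10¹¹³ = 5.318 × 10⁻⁹⁷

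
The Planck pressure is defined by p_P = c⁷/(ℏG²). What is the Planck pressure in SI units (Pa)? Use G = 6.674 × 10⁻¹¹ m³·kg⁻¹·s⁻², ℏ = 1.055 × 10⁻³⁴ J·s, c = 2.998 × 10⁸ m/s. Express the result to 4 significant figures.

4.632 × 10¹¹³ Pa

p_P = c⁷/(ℏG²)
  = 2.177 × 10⁵⁹ / 4.699 × 10⁻⁵⁵
  = 4.632 × 10¹¹³ Pa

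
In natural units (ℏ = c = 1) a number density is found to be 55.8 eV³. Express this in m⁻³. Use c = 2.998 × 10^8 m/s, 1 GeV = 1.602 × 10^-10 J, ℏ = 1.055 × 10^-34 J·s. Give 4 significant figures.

7.251 × 10^21 m⁻³

Number density is [L]⁻³ = [E]³/(ℏc)³.
1 GeV³ → 1/(ℏc)³ × (1 GeV in J)³ = 1.299 × 10^47 m⁻³.
Convert the energy scale: 55.8 eV³ = 5.58 × 10^-26 GeV³.
Result: 5.58 × 10^-26 × 1.299 × 10^47 = 7.251 × 10^21 m⁻³.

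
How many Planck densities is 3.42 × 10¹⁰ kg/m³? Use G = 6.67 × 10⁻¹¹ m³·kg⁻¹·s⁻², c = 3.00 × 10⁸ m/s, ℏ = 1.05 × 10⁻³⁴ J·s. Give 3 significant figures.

6.57 × 10⁻⁸⁷

Planck density: ρ_P = c⁵/(ℏG²) = 5.20 × 10⁹⁶ kg/m³.
3.42 × 10¹⁰ / 5.20 × 10⁹⁶ = 6.57 × 10⁻⁸⁷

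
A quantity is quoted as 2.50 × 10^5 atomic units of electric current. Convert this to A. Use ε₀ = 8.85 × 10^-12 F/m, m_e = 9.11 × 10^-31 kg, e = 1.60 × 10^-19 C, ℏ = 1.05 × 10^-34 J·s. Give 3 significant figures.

One atomic unit of electric current: I_au = e E_h/ℏ = m_e e⁵/((4πε₀)²ℏ³) = 6.67 × 10^-3 A.
2.50 × 10^5 × 6.67 × 10^-3 A = 1.67 × 10^3 A

1.67 × 10^3 A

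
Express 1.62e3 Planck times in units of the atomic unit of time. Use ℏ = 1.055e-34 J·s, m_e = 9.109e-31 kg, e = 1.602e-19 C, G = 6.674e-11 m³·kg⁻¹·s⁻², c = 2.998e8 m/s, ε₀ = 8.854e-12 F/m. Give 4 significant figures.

Planck time: t_P = √(ℏG/c⁵) = 5.392e-44 s
atomic unit of time: τ_au = (4πε₀)²ℏ³/(m_e e⁴) = 2.423e-17 s
1.62e3 × 5.392e-44 / 2.423e-17 = 3.605e-24

3.605e-24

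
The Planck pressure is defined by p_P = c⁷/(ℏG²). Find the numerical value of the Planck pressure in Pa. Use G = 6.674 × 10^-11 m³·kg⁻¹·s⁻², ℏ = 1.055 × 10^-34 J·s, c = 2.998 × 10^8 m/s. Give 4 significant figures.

p_P = c⁷/(ℏG²)
  = 2.177 × 10^59 / 4.699 × 10^-55
  = 4.632 × 10^113 Pa

4.632 × 10^113 Pa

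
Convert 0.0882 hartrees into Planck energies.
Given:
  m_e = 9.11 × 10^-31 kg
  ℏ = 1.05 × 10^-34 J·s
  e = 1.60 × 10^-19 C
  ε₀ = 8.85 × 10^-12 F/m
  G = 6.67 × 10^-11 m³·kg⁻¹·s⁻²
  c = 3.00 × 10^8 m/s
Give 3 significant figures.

1.97 × 10^-28

hartree: E_h = m_e e⁴/(4πε₀ℏ)² = 4.38 × 10^-18 J
Planck energy: E_P = √(ℏc⁵/G) = 1.96 × 10^9 J
0.0882 × 4.38 × 10^-18 / 1.96 × 10^9 = 1.97 × 10^-28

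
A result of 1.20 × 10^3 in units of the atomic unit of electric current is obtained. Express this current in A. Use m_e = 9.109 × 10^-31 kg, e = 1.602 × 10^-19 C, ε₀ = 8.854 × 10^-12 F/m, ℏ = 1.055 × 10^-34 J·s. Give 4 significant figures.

One atomic unit of electric current: I_au = e E_h/ℏ = m_e e⁵/((4πε₀)²ℏ³) = 6.612 × 10^-3 A.
1.20 × 10^3 × 6.612 × 10^-3 A = 7.934 A

7.934 A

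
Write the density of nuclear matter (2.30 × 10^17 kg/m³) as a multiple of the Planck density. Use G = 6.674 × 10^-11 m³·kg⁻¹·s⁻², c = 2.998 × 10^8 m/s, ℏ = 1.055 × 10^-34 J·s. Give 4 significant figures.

4.463 × 10^-80

Planck density: ρ_P = c⁵/(ℏG²) = 5.154 × 10^96 kg/m³.
2.30 × 10^17 / 5.154 × 10^96 = 4.463 × 10^-80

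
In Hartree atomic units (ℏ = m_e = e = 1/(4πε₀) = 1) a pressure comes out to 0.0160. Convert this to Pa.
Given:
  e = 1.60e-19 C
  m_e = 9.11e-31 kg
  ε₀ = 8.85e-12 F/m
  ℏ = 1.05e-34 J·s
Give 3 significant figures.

4.82e11 Pa

One atomic unit of pressure: P_au = E_h/a₀³ = m_e⁴e¹⁰/((4πε₀)⁵ℏ⁸) = 3.01e13 Pa.
0.0160 × 3.01e13 Pa = 4.82e11 Pa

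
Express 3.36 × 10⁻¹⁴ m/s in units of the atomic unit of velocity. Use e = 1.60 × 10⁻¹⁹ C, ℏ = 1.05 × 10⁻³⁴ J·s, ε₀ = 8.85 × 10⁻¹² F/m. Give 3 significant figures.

1.53 × 10⁻²⁰

atomic unit of velocity: v_au = e²/(4πε₀ℏ) = 2.19 × 10⁶ m/s.
3.36 × 10⁻¹⁴ / 2.19 × 10⁶ = 1.53 × 10⁻²⁰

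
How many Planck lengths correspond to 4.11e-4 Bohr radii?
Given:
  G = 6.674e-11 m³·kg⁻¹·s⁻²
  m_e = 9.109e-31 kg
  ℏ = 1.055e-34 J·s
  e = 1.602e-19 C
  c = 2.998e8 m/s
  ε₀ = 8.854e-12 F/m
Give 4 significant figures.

1.347e21

Bohr radius: a₀ = 4πε₀ℏ²/(m_e e²) = 5.297e-11 m
Planck length: ℓ_P = √(ℏG/c³) = 1.616e-35 m
4.11e-4 × 5.297e-11 / 1.616e-35 = 1.347e21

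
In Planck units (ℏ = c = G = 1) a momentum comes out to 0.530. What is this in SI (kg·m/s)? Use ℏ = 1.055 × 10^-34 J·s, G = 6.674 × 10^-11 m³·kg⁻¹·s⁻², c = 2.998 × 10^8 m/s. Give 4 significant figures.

3.459 kg·m/s

One Planck momentum: p_P = √(ℏc³/G) = 6.527 kg·m/s.
0.530 × 6.527 kg·m/s = 3.459 kg·m/s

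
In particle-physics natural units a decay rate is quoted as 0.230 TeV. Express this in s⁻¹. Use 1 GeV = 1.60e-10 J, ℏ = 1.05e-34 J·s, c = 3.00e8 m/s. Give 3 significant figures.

3.50e26 s⁻¹

A rate is [E]/ℏ; divide by ℏ.
1 GeV → 1/ℏ × (1 GeV in J) = 1.52e24 s⁻¹.
Convert the energy scale: 0.230 TeV = 230 GeV.
Result: 230 × 1.52e24 = 3.50e26 s⁻¹.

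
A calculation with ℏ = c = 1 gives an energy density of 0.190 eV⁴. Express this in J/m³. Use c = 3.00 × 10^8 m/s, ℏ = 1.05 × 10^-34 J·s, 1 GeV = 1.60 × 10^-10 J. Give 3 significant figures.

3.98 J/m³

[E]/[L]³ = [E]⁴/(ℏc)³; restore (ℏc)⁻³.
1 GeV⁴ → 1/(ℏc)³ × (1 GeV in J)⁴ = 2.10 × 10^37 J/m³.
Convert the energy scale: 0.190 eV⁴ = 1.90 × 10^-37 GeV⁴.
Result: 1.90 × 10^-37 × 2.10 × 10^37 = 3.98 J/m³.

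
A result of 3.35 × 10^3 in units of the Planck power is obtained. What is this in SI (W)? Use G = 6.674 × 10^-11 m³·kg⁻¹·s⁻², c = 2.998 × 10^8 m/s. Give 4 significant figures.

1.216 × 10^56 W

One Planck power: P_P = c⁵/G = 3.629 × 10^52 W.
3.35 × 10^3 × 3.629 × 10^52 W = 1.216 × 10^56 W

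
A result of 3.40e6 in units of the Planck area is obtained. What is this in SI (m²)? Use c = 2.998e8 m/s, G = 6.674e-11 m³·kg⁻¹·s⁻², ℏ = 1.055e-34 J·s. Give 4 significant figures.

One Planck area: A_P = ℏG/c³ = 2.613e-70 m².
3.40e6 × 2.613e-70 m² = 8.884e-64 m²

8.884e-64 m²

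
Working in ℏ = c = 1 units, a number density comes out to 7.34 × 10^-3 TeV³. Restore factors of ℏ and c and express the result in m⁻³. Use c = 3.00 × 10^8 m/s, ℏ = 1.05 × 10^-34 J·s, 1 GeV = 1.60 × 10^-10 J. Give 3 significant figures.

9.62 × 10^53 m⁻³

Number density is [L]⁻³ = [E]³/(ℏc)³.
1 GeV³ → 1/(ℏc)³ × (1 GeV in J)³ = 1.31 × 10^47 m⁻³.
Convert the energy scale: 7.34 × 10^-3 TeV³ = 7.34 × 10^6 GeV³.
Result: 7.34 × 10^6 × 1.31 × 10^47 = 9.62 × 10^53 m⁻³.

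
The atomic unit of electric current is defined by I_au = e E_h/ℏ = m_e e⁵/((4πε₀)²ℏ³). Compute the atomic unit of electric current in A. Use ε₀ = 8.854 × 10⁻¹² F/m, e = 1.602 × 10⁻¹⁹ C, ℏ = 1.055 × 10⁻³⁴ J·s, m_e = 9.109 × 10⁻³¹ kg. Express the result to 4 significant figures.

I_au = e E_h/ℏ = m_e e⁵/((4πε₀)²ℏ³)
E_h = 4.354 × 10⁻¹⁸ J
e·E_h/ℏ = 6.612 × 10⁻³ A

6.612 × 10⁻³ A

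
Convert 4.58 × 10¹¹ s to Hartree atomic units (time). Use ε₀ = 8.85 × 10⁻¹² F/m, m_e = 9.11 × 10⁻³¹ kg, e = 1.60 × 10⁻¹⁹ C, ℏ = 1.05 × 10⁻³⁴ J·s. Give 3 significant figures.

1.91 × 10²⁸

atomic unit of time: τ_au = (4πε₀)²ℏ³/(m_e e⁴) = 2.40 × 10⁻¹⁷ s.
4.58 × 10¹¹ / 2.40 × 10⁻¹⁷ = 1.91 × 10²⁸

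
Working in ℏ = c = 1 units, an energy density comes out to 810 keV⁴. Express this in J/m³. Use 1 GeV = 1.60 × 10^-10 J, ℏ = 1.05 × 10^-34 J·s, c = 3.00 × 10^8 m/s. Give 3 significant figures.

1.70 × 10^16 J/m³

[E]/[L]³ = [E]⁴/(ℏc)³; restore (ℏc)⁻³.
1 GeV⁴ → 1/(ℏc)³ × (1 GeV in J)⁴ = 2.10 × 10^37 J/m³.
Convert the energy scale: 810 keV⁴ = 8.10 × 10^-22 GeV⁴.
Result: 8.10 × 10^-22 × 2.10 × 10^37 = 1.70 × 10^16 J/m³.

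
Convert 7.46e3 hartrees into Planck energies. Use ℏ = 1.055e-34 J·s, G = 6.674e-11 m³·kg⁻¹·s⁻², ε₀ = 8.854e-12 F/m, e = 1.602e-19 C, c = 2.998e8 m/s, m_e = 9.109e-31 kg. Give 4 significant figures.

hartree: E_h = m_e e⁴/(4πε₀ℏ)² = 4.354e-18 J
Planck energy: E_P = √(ℏc⁵/G) = 1.957e9 J
7.46e3 × 4.354e-18 / 1.957e9 = 1.660e-23

1.660e-23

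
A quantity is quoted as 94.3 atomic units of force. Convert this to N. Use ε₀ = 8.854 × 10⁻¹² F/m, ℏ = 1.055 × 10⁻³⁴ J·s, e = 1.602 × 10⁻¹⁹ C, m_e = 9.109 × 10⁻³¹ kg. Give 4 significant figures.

One atomic unit of force: F_au = E_h/a₀ = m_e²e⁶/((4πε₀)³ℏ⁴) = 8.220 × 10⁻⁸ N.
94.3 × 8.220 × 10⁻⁸ N = 7.751 × 10⁻⁶ N

7.751 × 10⁻⁶ N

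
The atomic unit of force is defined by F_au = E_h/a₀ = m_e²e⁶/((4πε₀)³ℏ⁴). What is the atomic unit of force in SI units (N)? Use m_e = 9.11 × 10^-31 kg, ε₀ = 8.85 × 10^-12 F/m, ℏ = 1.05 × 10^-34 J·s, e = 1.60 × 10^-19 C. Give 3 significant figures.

8.33 × 10^-8 N

F_au = E_h/a₀ = m_e²e⁶/((4πε₀)³ℏ⁴)
E_h = 4.38 × 10^-18 J
a₀ = 5.26 × 10^-11 m
E_h/a₀ = 8.33 × 10^-8 N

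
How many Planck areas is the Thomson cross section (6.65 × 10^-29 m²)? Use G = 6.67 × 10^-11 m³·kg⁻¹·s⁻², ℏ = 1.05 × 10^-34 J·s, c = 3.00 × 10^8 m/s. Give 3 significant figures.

2.56 × 10^41

Planck area: A_P = ℏG/c³ = 2.59 × 10^-70 m².
6.65 × 10^-29 / 2.59 × 10^-70 = 2.56 × 10^41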